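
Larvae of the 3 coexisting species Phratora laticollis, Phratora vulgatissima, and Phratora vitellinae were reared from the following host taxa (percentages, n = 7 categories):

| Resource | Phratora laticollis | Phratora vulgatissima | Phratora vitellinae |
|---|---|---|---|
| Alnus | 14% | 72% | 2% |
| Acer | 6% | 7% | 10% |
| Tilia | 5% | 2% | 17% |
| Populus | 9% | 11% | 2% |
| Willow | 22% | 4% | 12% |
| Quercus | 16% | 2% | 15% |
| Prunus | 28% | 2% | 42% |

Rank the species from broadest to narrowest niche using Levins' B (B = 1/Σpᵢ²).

Convert percentages to proportions (divide by 100).
Σp_latiᵢ² = 0.14² + 0.06² + 0.05² + 0.09² + 0.22² + 0.16² + 0.28² = 0.0196 + 0.0036 + 0.0025 + 0.0081 + 0.0484 + 0.0256 + 0.0784 = 0.1862
B_lati = 1 / 0.1862 = 5.3706
Σp_vulgᵢ² = 0.72² + 0.07² + 0.02² + 0.11² + 0.04² + 0.02² + 0.02² = 0.5184 + 0.0049 + 0.0004 + 0.0121 + 0.0016 + 0.0004 + 0.0004 = 0.5382
B_vulg = 1 / 0.5382 = 1.8580
Σp_viteᵢ² = 0.02² + 0.10² + 0.17² + 0.02² + 0.12² + 0.15² + 0.42² = 0.0004 + 0.0100 + 0.0289 + 0.0004 + 0.0144 + 0.0225 + 0.1764 = 0.2530
B_vite = 1 / 0.2530 = 3.9526
Ranking by B (broadest → narrowest): Phratora laticollis (5.37) > Phratora vitellinae (3.95) > Phratora vulgatissima (1.86)

Phratora laticollis > Phratora vitellinae > Phratora vulgatissima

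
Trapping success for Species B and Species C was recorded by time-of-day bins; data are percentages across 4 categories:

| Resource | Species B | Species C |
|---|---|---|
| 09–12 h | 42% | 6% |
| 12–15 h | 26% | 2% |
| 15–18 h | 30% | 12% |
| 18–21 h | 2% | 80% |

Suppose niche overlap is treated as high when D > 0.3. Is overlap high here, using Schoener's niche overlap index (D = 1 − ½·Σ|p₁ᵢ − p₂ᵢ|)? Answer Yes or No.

Convert percentages to proportions (divide by 100).
Σ|p₁ᵢ − p₂ᵢ| = 0.36 + 0.24 + 0.18 + 0.78 = 1.56
D = 1 − ½ × 1.56 = 1 − 0.780 = 0.2200
D = 0.2200 < 0.3 → No.

No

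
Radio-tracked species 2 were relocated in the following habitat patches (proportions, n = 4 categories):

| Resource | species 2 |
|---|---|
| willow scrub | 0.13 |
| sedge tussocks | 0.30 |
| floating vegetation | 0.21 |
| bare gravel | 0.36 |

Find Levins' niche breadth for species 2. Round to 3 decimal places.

3.564

Σpᵢ² = 0.13² + 0.30² + 0.21² + 0.36² = 0.0169 + 0.0900 + 0.0441 + 0.1296 = 0.2806
B = 1 / 0.2806 = 3.56379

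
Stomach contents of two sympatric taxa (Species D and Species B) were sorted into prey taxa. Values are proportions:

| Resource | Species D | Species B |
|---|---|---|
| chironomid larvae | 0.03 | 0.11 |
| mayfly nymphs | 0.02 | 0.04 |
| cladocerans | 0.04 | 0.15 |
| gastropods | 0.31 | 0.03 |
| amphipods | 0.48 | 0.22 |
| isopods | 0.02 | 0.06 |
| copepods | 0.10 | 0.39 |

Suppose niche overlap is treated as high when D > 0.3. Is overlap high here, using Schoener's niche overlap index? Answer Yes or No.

Σ|p₁ᵢ − p₂ᵢ| = 0.08 + 0.02 + 0.11 + 0.28 + 0.26 + 0.04 + 0.29 = 1.08
D = 1 − ½ × 1.08 = 1 − 0.540 = 0.4600
D = 0.4600 > 0.3 → Yes.

Yes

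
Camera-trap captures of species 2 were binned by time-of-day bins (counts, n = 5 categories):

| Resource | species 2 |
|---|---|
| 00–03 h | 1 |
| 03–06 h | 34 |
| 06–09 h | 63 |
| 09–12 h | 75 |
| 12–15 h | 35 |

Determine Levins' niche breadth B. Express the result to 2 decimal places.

3.61

Proportions for species 2 (n=208): 1/208=0.0048, 34/208=0.1635, 63/208=0.3029, 75/208=0.3606, 35/208=0.1683
Σpᵢ² = 0.0048² + 0.1635² + 0.3029² + 0.3606² + 0.1683² = 0.000023 + 0.026732 + 0.091748 + 0.130032 + 0.028325 = 0.276860
B = 1 / 0.276860 = 3.6119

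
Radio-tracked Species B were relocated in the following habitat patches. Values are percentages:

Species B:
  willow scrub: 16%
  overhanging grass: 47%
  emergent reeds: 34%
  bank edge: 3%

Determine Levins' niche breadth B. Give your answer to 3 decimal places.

2.755

Convert percentages to proportions (divide by 100).
Σpᵢ² = 0.16² + 0.47² + 0.34² + 0.03² = 0.0256 + 0.2209 + 0.1156 + 0.0009 = 0.3630
B = 1 / 0.3630 = 2.75482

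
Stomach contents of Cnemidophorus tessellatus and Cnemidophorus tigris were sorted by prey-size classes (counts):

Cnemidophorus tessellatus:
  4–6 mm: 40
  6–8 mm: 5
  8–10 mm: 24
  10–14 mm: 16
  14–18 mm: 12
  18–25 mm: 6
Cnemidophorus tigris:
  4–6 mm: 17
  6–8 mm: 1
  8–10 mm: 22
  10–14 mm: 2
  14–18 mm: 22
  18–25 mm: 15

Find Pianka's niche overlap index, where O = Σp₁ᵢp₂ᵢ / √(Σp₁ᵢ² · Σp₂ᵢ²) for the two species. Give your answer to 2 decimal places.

Proportions for Cnemidophorus tessellatus (n=103): 40/103=0.3883, 5/103=0.0485, 24/103=0.2330, 16/103=0.1553, 12/103=0.1165, 6/103=0.0583
Proportions for Cnemidophorus tigris (n=79): 17/79=0.2152, 1/79=0.0127, 22/79=0.2785, 2/79=0.0253, 22/79=0.2785, 15/79=0.1899
Σ p₁ᵢp₂ᵢ = 0.083562 + 0.000616 + 0.064891 + 0.003929 + 0.032445 + 0.011071 = 0.196514
Σp_1ᵢ² = 0.3883² + 0.0485² + 0.2330² + 0.1553² + 0.1165² + 0.0583² = 0.150777 + 0.002352 + 0.054289 + 0.024118 + 0.013572 + 0.003399 = 0.248507
Σp_2ᵢ² = 0.2152² + 0.0127² + 0.2785² + 0.0253² + 0.2785² + 0.1899² = 0.046311 + 0.000161 + 0.077562 + 0.000640 + 0.077562 + 0.036062 = 0.238298
O = 0.196514 / √(0.248507 × 0.238298) = 0.196514 / 0.2433490 = 0.8075

0.81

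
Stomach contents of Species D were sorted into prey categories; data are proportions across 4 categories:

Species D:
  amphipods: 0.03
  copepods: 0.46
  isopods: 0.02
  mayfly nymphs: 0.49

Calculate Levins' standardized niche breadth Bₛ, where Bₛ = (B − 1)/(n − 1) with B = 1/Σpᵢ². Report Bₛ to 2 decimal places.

Σpᵢ² = 0.03² + 0.46² + 0.02² + 0.49² = 0.0009 + 0.2116 + 0.0004 + 0.2401 = 0.4530
B = 1 / 0.4530 = 2.2075
Bₛ = (B − 1)/(n − 1) = (2.2075 − 1)/(4 − 1) = 1.2075/3 = 0.4025

0.40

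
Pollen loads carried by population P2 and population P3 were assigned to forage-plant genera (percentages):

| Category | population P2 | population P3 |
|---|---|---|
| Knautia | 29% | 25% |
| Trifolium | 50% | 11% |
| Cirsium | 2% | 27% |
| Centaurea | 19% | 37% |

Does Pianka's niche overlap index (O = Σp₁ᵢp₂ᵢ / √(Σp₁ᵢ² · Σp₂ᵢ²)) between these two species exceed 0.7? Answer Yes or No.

No

Convert percentages to proportions (divide by 100).
Σ p₁ᵢp₂ᵢ = 0.0725 + 0.0550 + 0.0054 + 0.0703 = 0.2032
Σp_1ᵢ² = 0.29² + 0.50² + 0.02² + 0.19² = 0.0841 + 0.2500 + 0.0004 + 0.0361 = 0.3706
Σp_2ᵢ² = 0.25² + 0.11² + 0.27² + 0.37² = 0.0625 + 0.0121 + 0.0729 + 0.1369 = 0.2844
O = 0.2032 / √(0.3706 × 0.2844) = 0.2032 / 0.32465 = 0.6259
O = 0.6259 < 0.7 → No.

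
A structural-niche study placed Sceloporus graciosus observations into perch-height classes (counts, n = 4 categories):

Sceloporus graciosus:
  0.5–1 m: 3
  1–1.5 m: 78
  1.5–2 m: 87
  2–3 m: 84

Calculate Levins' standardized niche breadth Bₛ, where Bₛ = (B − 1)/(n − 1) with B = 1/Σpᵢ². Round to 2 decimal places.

0.69

Proportions for Sceloporus graciosus (n=252): 3/252=0.0119, 78/252=0.3095, 87/252=0.3452, 84/252=0.3333
Σpᵢ² = 0.0119² + 0.3095² + 0.3452² + 0.3333² = 0.000142 + 0.095790 + 0.119163 + 0.111089 = 0.326184
B = 1 / 0.326184 = 3.0658
Bₛ = (B − 1)/(n − 1) = (3.0658 − 1)/(4 − 1) = 2.0658/3 = 0.6886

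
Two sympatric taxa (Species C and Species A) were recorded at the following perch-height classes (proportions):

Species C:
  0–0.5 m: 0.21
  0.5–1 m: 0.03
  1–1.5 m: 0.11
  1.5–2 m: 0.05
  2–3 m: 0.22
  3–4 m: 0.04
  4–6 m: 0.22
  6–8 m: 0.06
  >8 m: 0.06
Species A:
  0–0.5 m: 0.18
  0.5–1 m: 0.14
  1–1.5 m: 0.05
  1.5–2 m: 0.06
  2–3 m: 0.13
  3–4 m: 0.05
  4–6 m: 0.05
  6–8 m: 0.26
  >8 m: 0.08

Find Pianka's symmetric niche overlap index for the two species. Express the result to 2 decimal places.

Σ p₁ᵢp₂ᵢ = 0.0378 + 0.0042 + 0.0055 + 0.0030 + 0.0286 + 0.0020 + 0.0110 + 0.0156 + 0.0048 = 0.1125
Σp_1ᵢ² = 0.21² + 0.03² + 0.11² + 0.05² + 0.22² + 0.04² + 0.22² + 0.06² + 0.06² = 0.0441 + 0.0009 + 0.0121 + 0.0025 + 0.0484 + 0.0016 + 0.0484 + 0.0036 + 0.0036 = 0.1652
Σp_2ᵢ² = 0.18² + 0.14² + 0.05² + 0.06² + 0.13² + 0.05² + 0.05² + 0.26² + 0.08² = 0.0324 + 0.0196 + 0.0025 + 0.0036 + 0.0169 + 0.0025 + 0.0025 + 0.0676 + 0.0064 = 0.1540
O = 0.1125 / √(0.1652 × 0.1540) = 0.1125 / 0.15950 = 0.7053

0.71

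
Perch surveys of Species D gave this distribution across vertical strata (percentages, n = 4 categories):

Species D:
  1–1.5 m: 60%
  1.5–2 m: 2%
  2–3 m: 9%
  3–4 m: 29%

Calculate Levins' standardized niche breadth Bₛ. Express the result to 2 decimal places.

Convert percentages to proportions (divide by 100).
Σpᵢ² = 0.60² + 0.02² + 0.09² + 0.29² = 0.3600 + 0.0004 + 0.0081 + 0.0841 = 0.4526
B = 1 / 0.4526 = 2.2095
Bₛ = (B − 1)/(n − 1) = (2.2095 − 1)/(4 − 1) = 1.2095/3 = 0.4032

0.40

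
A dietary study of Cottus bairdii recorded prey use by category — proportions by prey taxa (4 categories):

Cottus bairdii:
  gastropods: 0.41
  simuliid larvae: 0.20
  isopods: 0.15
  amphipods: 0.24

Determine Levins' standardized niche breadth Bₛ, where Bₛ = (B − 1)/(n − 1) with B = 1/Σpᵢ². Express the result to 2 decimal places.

0.82

Σpᵢ² = 0.41² + 0.20² + 0.15² + 0.24² = 0.1681 + 0.0400 + 0.0225 + 0.0576 = 0.2882
B = 1 / 0.2882 = 3.4698
Bₛ = (B − 1)/(n − 1) = (3.4698 − 1)/(4 − 1) = 2.4698/3 = 0.8233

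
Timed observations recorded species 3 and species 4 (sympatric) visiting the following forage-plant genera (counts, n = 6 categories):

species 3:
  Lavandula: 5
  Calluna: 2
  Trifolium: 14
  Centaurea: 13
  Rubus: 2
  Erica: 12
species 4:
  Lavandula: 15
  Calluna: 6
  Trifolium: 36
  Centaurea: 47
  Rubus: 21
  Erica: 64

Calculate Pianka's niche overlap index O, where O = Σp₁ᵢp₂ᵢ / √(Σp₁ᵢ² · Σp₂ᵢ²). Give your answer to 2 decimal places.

0.95

Proportions for species 3 (n=48): 5/48=0.1042, 2/48=0.0417, 14/48=0.2917, 13/48=0.2708, 2/48=0.0417, 12/48=0.2500
Proportions for species 4 (n=189): 15/189=0.0794, 6/189=0.0317, 36/189=0.1905, 47/189=0.2487, 21/189=0.1111, 64/189=0.3386
Σ p₁ᵢp₂ᵢ = 0.008273 + 0.001322 + 0.055569 + 0.067348 + 0.004633 + 0.084650 = 0.221795
Σp_1ᵢ² = 0.1042² + 0.0417² + 0.2917² + 0.2708² + 0.0417² + 0.2500² = 0.010858 + 0.001739 + 0.085089 + 0.073333 + 0.001739 + 0.062500 = 0.235258
Σp_2ᵢ² = 0.0794² + 0.0317² + 0.1905² + 0.2487² + 0.1111² + 0.3386² = 0.006304 + 0.001005 + 0.036290 + 0.061852 + 0.012343 + 0.114650 = 0.232444
O = 0.221795 / √(0.235258 × 0.232444) = 0.221795 / 0.2338468 = 0.9485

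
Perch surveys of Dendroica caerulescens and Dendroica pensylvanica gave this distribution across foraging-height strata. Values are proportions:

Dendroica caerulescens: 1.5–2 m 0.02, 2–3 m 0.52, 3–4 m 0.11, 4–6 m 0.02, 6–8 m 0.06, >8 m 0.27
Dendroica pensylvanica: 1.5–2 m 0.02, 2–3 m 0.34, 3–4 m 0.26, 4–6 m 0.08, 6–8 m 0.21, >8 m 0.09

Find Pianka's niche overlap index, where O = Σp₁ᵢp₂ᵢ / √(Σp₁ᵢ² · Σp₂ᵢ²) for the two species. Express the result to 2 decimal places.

0.83

Σ p₁ᵢp₂ᵢ = 0.0004 + 0.1768 + 0.0286 + 0.0016 + 0.0126 + 0.0243 = 0.2443
Σp_1ᵢ² = 0.02² + 0.52² + 0.11² + 0.02² + 0.06² + 0.27² = 0.0004 + 0.2704 + 0.0121 + 0.0004 + 0.0036 + 0.0729 = 0.3598
Σp_2ᵢ² = 0.02² + 0.34² + 0.26² + 0.08² + 0.21² + 0.09² = 0.0004 + 0.1156 + 0.0676 + 0.0064 + 0.0441 + 0.0081 = 0.2422
O = 0.2443 / √(0.3598 × 0.2422) = 0.2443 / 0.29520 = 0.8276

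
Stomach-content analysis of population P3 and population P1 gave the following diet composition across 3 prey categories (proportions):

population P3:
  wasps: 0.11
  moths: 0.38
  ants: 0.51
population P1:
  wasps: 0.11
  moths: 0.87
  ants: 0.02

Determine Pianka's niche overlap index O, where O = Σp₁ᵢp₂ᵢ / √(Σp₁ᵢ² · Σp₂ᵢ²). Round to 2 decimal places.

Σ p₁ᵢp₂ᵢ = 0.0121 + 0.3306 + 0.0102 = 0.3529
Σp_1ᵢ² = 0.11² + 0.38² + 0.51² = 0.0121 + 0.1444 + 0.2601 = 0.4166
Σp_2ᵢ² = 0.11² + 0.87² + 0.02² = 0.0121 + 0.7569 + 0.0004 = 0.7694
O = 0.3529 / √(0.4166 × 0.7694) = 0.3529 / 0.56616 = 0.6233

0.62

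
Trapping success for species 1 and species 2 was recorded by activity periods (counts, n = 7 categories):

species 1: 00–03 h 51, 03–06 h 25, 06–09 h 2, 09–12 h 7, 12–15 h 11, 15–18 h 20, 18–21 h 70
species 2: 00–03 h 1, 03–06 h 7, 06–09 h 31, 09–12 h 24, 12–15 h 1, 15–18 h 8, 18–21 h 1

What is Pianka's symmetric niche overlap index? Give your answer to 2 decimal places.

0.18

Proportions for species 1 (n=186): 51/186=0.2742, 25/186=0.1344, 2/186=0.0108, 7/186=0.0376, 11/186=0.0591, 20/186=0.1075, 70/186=0.3763
Proportions for species 2 (n=73): 1/73=0.0137, 7/73=0.0959, 31/73=0.4247, 24/73=0.3288, 1/73=0.0137, 8/73=0.1096, 1/73=0.0137
Σ p₁ᵢp₂ᵢ = 0.003757 + 0.012889 + 0.004587 + 0.012363 + 0.000810 + 0.011782 + 0.005155 = 0.051343
Σp_1ᵢ² = 0.2742² + 0.1344² + 0.0108² + 0.0376² + 0.0591² + 0.1075² + 0.3763² = 0.075186 + 0.018063 + 0.000117 + 0.001414 + 0.003493 + 0.011556 + 0.141602 = 0.251431
Σp_2ᵢ² = 0.0137² + 0.0959² + 0.4247² + 0.3288² + 0.0137² + 0.1096² + 0.0137² = 0.000188 + 0.009197 + 0.180370 + 0.108109 + 0.000188 + 0.012012 + 0.000188 = 0.310252
O = 0.051343 / √(0.251431 × 0.310252) = 0.051343 / 0.2792973 = 0.1838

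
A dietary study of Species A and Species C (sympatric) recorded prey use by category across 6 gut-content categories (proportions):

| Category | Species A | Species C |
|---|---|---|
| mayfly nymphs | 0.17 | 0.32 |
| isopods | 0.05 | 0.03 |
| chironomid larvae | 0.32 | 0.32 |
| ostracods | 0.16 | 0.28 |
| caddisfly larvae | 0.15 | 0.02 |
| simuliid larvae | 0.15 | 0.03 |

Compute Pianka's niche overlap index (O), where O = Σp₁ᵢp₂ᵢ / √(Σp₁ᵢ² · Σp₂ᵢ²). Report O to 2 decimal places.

0.87

Σ p₁ᵢp₂ᵢ = 0.0544 + 0.0015 + 0.1024 + 0.0448 + 0.0030 + 0.0045 = 0.2106
Σp_1ᵢ² = 0.17² + 0.05² + 0.32² + 0.16² + 0.15² + 0.15² = 0.0289 + 0.0025 + 0.1024 + 0.0256 + 0.0225 + 0.0225 = 0.2044
Σp_2ᵢ² = 0.32² + 0.03² + 0.32² + 0.28² + 0.02² + 0.03² = 0.1024 + 0.0009 + 0.1024 + 0.0784 + 0.0004 + 0.0009 = 0.2854
O = 0.2106 / √(0.2044 × 0.2854) = 0.2106 / 0.24153 = 0.8719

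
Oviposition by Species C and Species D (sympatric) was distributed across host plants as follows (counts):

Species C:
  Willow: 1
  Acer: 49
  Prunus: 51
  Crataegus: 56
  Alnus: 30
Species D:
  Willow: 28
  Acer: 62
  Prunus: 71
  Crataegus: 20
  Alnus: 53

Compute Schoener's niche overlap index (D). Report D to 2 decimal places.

Proportions for Species C (n=187): 1/187=0.0053, 49/187=0.2620, 51/187=0.2727, 56/187=0.2995, 30/187=0.1604
Proportions for Species D (n=234): 28/234=0.1197, 62/234=0.2650, 71/234=0.3034, 20/234=0.0855, 53/234=0.2265
Σ|p₁ᵢ − p₂ᵢ| = 0.1144 + 0.0030 + 0.0307 + 0.2140 + 0.0661 = 0.4282
D = 1 − ½ × 0.4282 = 1 − 0.21410 = 0.78590

0.79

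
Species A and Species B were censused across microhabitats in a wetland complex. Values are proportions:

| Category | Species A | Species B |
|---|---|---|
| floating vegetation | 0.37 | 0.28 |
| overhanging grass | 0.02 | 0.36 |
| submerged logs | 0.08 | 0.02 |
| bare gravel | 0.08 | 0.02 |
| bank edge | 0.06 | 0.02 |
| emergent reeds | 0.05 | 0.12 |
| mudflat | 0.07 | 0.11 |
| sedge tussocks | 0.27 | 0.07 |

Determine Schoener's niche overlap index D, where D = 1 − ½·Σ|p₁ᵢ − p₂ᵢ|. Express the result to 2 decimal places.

Σ|p₁ᵢ − p₂ᵢ| = 0.09 + 0.34 + 0.06 + 0.06 + 0.04 + 0.07 + 0.04 + 0.20 = 0.90
D = 1 − ½ × 0.90 = 1 − 0.450 = 0.5500

0.55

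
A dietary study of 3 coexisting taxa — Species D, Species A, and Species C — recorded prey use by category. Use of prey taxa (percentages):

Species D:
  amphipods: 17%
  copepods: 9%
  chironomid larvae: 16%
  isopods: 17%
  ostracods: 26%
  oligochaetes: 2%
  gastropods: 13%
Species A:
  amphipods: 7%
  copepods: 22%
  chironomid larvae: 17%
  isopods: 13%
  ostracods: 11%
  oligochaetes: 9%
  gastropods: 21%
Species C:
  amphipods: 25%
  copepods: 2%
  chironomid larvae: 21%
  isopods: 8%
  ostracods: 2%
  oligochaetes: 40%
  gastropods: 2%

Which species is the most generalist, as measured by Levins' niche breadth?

Species A

Convert percentages to proportions (divide by 100).
Σp_Dᵢ² = 0.17² + 0.09² + 0.16² + 0.17² + 0.26² + 0.02² + 0.13² = 0.0289 + 0.0081 + 0.0256 + 0.0289 + 0.0676 + 0.0004 + 0.0169 = 0.1764
B_D = 1 / 0.1764 = 5.6689
Σp_Aᵢ² = 0.07² + 0.22² + 0.17² + 0.13² + 0.11² + 0.09² + 0.21² = 0.0049 + 0.0484 + 0.0289 + 0.0169 + 0.0121 + 0.0081 + 0.0441 = 0.1634
B_A = 1 / 0.1634 = 6.1200
Σp_Cᵢ² = 0.25² + 0.02² + 0.21² + 0.08² + 0.02² + 0.40² + 0.02² = 0.0625 + 0.0004 + 0.0441 + 0.0064 + 0.0004 + 0.1600 + 0.0004 = 0.2742
B_C = 1 / 0.2742 = 3.6470
Highest B → broadest niche (most generalist): Species A (B = 6.12).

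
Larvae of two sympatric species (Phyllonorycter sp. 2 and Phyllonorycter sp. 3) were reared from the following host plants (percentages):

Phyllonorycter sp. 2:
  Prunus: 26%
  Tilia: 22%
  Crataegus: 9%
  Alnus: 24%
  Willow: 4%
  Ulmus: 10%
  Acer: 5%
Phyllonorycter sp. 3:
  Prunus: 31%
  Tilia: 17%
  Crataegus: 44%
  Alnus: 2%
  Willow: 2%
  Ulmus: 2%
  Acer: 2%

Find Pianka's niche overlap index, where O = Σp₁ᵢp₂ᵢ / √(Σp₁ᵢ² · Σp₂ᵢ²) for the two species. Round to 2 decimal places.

0.66

Convert percentages to proportions (divide by 100).
Σ p₁ᵢp₂ᵢ = 0.0806 + 0.0374 + 0.0396 + 0.0048 + 0.0008 + 0.0020 + 0.0010 = 0.1662
Σp_1ᵢ² = 0.26² + 0.22² + 0.09² + 0.24² + 0.04² + 0.10² + 0.05² = 0.0676 + 0.0484 + 0.0081 + 0.0576 + 0.0016 + 0.0100 + 0.0025 = 0.1958
Σp_2ᵢ² = 0.31² + 0.17² + 0.44² + 0.02² + 0.02² + 0.02² + 0.02² = 0.0961 + 0.0289 + 0.1936 + 0.0004 + 0.0004 + 0.0004 + 0.0004 = 0.3202
O = 0.1662 / √(0.1958 × 0.3202) = 0.1662 / 0.25039 = 0.6638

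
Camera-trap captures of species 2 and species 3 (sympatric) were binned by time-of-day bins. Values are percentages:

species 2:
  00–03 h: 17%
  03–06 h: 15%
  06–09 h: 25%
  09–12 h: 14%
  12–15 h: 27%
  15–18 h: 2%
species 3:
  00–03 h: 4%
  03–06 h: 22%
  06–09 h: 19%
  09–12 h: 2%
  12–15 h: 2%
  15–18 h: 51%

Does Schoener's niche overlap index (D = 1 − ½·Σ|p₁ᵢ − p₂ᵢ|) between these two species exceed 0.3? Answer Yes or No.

Convert percentages to proportions (divide by 100).
Σ|p₁ᵢ − p₂ᵢ| = 0.13 + 0.07 + 0.06 + 0.12 + 0.25 + 0.49 = 1.12
D = 1 − ½ × 1.12 = 1 − 0.560 = 0.4400
D = 0.4400 > 0.3 → Yes.

Yes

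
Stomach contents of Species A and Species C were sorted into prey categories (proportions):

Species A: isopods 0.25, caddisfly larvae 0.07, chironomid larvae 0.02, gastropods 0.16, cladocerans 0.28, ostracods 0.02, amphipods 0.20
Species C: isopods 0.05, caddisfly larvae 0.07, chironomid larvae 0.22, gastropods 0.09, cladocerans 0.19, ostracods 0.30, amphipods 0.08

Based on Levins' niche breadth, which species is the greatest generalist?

Σp_Aᵢ² = 0.25² + 0.07² + 0.02² + 0.16² + 0.28² + 0.02² + 0.20² = 0.0625 + 0.0049 + 0.0004 + 0.0256 + 0.0784 + 0.0004 + 0.0400 = 0.2122
B_A = 1 / 0.2122 = 4.7125
Σp_Cᵢ² = 0.05² + 0.07² + 0.22² + 0.09² + 0.19² + 0.30² + 0.08² = 0.0025 + 0.0049 + 0.0484 + 0.0081 + 0.0361 + 0.0900 + 0.0064 = 0.1964
B_C = 1 / 0.1964 = 5.0916
Highest B → broadest niche (most generalist): Species C (B = 5.09).

Species C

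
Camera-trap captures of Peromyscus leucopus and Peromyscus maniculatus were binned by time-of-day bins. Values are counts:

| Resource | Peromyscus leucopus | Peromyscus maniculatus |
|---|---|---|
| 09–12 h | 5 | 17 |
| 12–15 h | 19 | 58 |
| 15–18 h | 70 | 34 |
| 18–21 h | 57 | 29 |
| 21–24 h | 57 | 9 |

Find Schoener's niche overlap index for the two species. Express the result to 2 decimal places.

Proportions for Peromyscus leucopus (n=208): 5/208=0.0240, 19/208=0.0913, 70/208=0.3365, 57/208=0.2740, 57/208=0.2740
Proportions for Peromyscus maniculatus (n=147): 17/147=0.1156, 58/147=0.3946, 34/147=0.2313, 29/147=0.1973, 9/147=0.0612
Σ|p₁ᵢ − p₂ᵢ| = 0.0916 + 0.3033 + 0.1052 + 0.0767 + 0.2128 = 0.7896
D = 1 − ½ × 0.7896 = 1 − 0.39480 = 0.60520

0.61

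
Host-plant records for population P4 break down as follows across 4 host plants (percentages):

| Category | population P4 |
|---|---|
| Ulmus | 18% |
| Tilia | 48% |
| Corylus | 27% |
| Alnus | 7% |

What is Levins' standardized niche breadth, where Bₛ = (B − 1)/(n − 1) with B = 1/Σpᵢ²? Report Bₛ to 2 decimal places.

Convert percentages to proportions (divide by 100).
Σpᵢ² = 0.18² + 0.48² + 0.27² + 0.07² = 0.0324 + 0.2304 + 0.0729 + 0.0049 = 0.3406
B = 1 / 0.3406 = 2.9360
Bₛ = (B − 1)/(n − 1) = (2.9360 − 1)/(4 − 1) = 1.9360/3 = 0.6453

0.65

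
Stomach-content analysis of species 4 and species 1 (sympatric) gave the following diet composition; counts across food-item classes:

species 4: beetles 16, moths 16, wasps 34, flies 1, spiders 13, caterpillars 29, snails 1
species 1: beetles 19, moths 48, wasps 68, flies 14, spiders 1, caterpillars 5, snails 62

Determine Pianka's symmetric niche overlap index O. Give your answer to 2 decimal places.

Proportions for species 4 (n=110): 16/110=0.1455, 16/110=0.1455, 34/110=0.3091, 1/110=0.0091, 13/110=0.1182, 29/110=0.2636, 1/110=0.0091
Proportions for species 1 (n=217): 19/217=0.0876, 48/217=0.2212, 68/217=0.3134, 14/217=0.0645, 1/217=0.0046, 5/217=0.0230, 62/217=0.2857
Σ p₁ᵢp₂ᵢ = 0.012746 + 0.032185 + 0.096872 + 0.000587 + 0.000544 + 0.006063 + 0.002600 = 0.151597
Σp_1ᵢ² = 0.1455² + 0.1455² + 0.3091² + 0.0091² + 0.1182² + 0.2636² + 0.0091² = 0.021170 + 0.021170 + 0.095543 + 0.000083 + 0.013971 + 0.069485 + 0.000083 = 0.221505
Σp_2ᵢ² = 0.0876² + 0.2212² + 0.3134² + 0.0645² + 0.0046² + 0.0230² + 0.2857² = 0.007674 + 0.048929 + 0.098220 + 0.004160 + 0.000021 + 0.000529 + 0.081624 = 0.241157
O = 0.151597 / √(0.221505 × 0.241157) = 0.151597 / 0.2311222 = 0.6559

0.66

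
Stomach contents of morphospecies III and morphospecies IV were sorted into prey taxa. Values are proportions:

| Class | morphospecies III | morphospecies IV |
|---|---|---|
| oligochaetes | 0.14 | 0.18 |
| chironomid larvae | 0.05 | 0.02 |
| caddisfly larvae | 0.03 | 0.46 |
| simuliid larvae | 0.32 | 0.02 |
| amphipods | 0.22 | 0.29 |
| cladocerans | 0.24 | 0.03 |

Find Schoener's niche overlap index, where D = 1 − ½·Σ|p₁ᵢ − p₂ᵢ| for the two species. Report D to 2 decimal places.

Σ|p₁ᵢ − p₂ᵢ| = 0.04 + 0.03 + 0.43 + 0.30 + 0.07 + 0.21 = 1.08
D = 1 − ½ × 1.08 = 1 − 0.540 = 0.4600

0.46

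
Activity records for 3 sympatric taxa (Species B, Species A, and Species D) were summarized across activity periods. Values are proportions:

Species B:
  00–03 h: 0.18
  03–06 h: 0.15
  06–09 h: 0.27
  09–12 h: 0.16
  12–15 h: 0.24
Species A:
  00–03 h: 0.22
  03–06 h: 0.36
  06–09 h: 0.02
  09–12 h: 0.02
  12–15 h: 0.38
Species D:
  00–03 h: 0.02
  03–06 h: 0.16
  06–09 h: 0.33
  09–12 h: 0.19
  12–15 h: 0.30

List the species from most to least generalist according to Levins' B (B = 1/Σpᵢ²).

Σp_Bᵢ² = 0.18² + 0.15² + 0.27² + 0.16² + 0.24² = 0.0324 + 0.0225 + 0.0729 + 0.0256 + 0.0576 = 0.2110
B_B = 1 / 0.2110 = 4.7393
Σp_Aᵢ² = 0.22² + 0.36² + 0.02² + 0.02² + 0.38² = 0.0484 + 0.1296 + 0.0004 + 0.0004 + 0.1444 = 0.3232
B_A = 1 / 0.3232 = 3.0941
Σp_Dᵢ² = 0.02² + 0.16² + 0.33² + 0.19² + 0.30² = 0.0004 + 0.0256 + 0.1089 + 0.0361 + 0.0900 = 0.2610
B_D = 1 / 0.2610 = 3.8314
Ranking by B (broadest → narrowest): Species B (4.74) > Species D (3.83) > Species A (3.09)

Species B > Species D > Species A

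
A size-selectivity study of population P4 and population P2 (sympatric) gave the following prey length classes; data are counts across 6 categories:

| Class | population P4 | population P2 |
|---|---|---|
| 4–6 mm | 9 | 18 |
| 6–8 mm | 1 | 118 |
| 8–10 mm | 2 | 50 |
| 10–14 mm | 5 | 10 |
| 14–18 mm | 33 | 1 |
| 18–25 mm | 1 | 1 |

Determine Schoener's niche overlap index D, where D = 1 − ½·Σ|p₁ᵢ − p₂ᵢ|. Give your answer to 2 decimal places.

0.21

Proportions for population P4 (n=51): 9/51=0.1765, 1/51=0.0196, 2/51=0.0392, 5/51=0.0980, 33/51=0.6471, 1/51=0.0196
Proportions for population P2 (n=198): 18/198=0.0909, 118/198=0.5960, 50/198=0.2525, 10/198=0.0505, 1/198=0.0051, 1/198=0.0051
Σ|p₁ᵢ − p₂ᵢ| = 0.0856 + 0.5764 + 0.2133 + 0.0475 + 0.6420 + 0.0145 = 1.5793
D = 1 − ½ × 1.5793 = 1 − 0.78965 = 0.21035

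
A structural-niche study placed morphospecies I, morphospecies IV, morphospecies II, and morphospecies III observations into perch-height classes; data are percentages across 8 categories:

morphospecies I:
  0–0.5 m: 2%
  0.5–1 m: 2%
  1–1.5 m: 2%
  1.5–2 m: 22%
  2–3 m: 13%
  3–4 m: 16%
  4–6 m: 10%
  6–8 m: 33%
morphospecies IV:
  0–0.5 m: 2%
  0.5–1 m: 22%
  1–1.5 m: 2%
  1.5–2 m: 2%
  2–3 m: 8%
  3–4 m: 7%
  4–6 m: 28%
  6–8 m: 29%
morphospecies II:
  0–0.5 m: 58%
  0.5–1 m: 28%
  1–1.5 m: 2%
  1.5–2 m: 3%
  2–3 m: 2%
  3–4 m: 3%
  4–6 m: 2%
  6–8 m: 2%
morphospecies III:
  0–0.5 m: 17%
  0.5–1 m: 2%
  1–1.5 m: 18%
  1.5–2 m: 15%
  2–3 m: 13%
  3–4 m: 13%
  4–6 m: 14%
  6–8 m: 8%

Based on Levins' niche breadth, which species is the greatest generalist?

Convert percentages to proportions (divide by 100).
Σp_Iᵢ² = 0.02² + 0.02² + 0.02² + 0.22² + 0.13² + 0.16² + 0.10² + 0.33² = 0.0004 + 0.0004 + 0.0004 + 0.0484 + 0.0169 + 0.0256 + 0.0100 + 0.1089 = 0.2110
B_I = 1 / 0.2110 = 4.7393
Σp_IVᵢ² = 0.02² + 0.22² + 0.02² + 0.02² + 0.08² + 0.07² + 0.28² + 0.29² = 0.0004 + 0.0484 + 0.0004 + 0.0004 + 0.0064 + 0.0049 + 0.0784 + 0.0841 = 0.2234
B_IV = 1 / 0.2234 = 4.4763
Σp_IIᵢ² = 0.58² + 0.28² + 0.02² + 0.03² + 0.02² + 0.03² + 0.02² + 0.02² = 0.3364 + 0.0784 + 0.0004 + 0.0009 + 0.0004 + 0.0009 + 0.0004 + 0.0004 = 0.4182
B_II = 1 / 0.4182 = 2.3912
Σp_IIIᵢ² = 0.17² + 0.02² + 0.18² + 0.15² + 0.13² + 0.13² + 0.14² + 0.08² = 0.0289 + 0.0004 + 0.0324 + 0.0225 + 0.0169 + 0.0169 + 0.0196 + 0.0064 = 0.1440
B_III = 1 / 0.1440 = 6.9444
Highest B → broadest niche (most generalist): morphospecies III (B = 6.94).

morphospecies III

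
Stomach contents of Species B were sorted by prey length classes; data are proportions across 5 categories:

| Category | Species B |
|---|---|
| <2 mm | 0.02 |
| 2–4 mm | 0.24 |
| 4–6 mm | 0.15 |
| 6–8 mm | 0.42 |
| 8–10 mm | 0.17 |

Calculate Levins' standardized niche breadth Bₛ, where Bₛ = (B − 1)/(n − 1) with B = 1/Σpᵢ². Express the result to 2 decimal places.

0.62

Σpᵢ² = 0.02² + 0.24² + 0.15² + 0.42² + 0.17² = 0.0004 + 0.0576 + 0.0225 + 0.1764 + 0.0289 = 0.2858
B = 1 / 0.2858 = 3.4990
Bₛ = (B − 1)/(n − 1) = (3.4990 − 1)/(5 − 1) = 2.4990/4 = 0.6248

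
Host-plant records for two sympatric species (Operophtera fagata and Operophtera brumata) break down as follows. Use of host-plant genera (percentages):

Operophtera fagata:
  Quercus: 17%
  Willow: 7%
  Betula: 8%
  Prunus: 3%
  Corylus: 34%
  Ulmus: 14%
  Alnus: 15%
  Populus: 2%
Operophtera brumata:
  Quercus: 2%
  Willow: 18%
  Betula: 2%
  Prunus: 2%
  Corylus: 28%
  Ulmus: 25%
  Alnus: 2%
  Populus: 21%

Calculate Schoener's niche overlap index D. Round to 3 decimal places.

Convert percentages to proportions (divide by 100).
Σ|p₁ᵢ − p₂ᵢ| = 0.15 + 0.11 + 0.06 + 0.01 + 0.06 + 0.11 + 0.13 + 0.19 = 0.82
D = 1 − ½ × 0.82 = 1 − 0.410 = 0.59000

0.590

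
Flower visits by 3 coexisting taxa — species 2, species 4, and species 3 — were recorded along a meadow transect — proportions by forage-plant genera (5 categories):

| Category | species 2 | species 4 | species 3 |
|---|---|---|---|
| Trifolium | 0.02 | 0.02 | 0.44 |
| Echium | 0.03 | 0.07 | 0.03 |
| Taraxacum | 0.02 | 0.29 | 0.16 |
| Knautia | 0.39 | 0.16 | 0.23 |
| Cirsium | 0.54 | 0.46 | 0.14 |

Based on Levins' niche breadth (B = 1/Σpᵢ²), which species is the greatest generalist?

Σp_2ᵢ² = 0.02² + 0.03² + 0.02² + 0.39² + 0.54² = 0.0004 + 0.0009 + 0.0004 + 0.1521 + 0.2916 = 0.4454
B_2 = 1 / 0.4454 = 2.2452
Σp_4ᵢ² = 0.02² + 0.07² + 0.29² + 0.16² + 0.46² = 0.0004 + 0.0049 + 0.0841 + 0.0256 + 0.2116 = 0.3266
B_4 = 1 / 0.3266 = 3.0618
Σp_3ᵢ² = 0.44² + 0.03² + 0.16² + 0.23² + 0.14² = 0.1936 + 0.0009 + 0.0256 + 0.0529 + 0.0196 = 0.2926
B_3 = 1 / 0.2926 = 3.4176
Highest B → broadest niche (most generalist): species 3 (B = 3.42).

species 3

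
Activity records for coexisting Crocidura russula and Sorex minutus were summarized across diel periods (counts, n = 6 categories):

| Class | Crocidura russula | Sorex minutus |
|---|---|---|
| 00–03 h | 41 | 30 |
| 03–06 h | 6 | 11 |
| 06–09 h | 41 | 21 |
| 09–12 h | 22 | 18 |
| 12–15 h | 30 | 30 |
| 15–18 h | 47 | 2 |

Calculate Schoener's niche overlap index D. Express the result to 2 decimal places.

0.73

Proportions for Crocidura russula (n=187): 41/187=0.2193, 6/187=0.0321, 41/187=0.2193, 22/187=0.1176, 30/187=0.1604, 47/187=0.2513
Proportions for Sorex minutus (n=112): 30/112=0.2679, 11/112=0.0982, 21/112=0.1875, 18/112=0.1607, 30/112=0.2679, 2/112=0.0179
Σ|p₁ᵢ − p₂ᵢ| = 0.0486 + 0.0661 + 0.0318 + 0.0431 + 0.1075 + 0.2334 = 0.5305
D = 1 − ½ × 0.5305 = 1 − 0.26525 = 0.73475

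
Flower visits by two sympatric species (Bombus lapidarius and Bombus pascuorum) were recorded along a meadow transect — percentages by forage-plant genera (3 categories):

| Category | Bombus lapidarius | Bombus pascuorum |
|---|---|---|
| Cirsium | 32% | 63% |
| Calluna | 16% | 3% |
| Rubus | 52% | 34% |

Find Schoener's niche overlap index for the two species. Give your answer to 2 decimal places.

0.69

Convert percentages to proportions (divide by 100).
Σ|p₁ᵢ − p₂ᵢ| = 0.31 + 0.13 + 0.18 = 0.62
D = 1 − ½ × 0.62 = 1 − 0.310 = 0.6900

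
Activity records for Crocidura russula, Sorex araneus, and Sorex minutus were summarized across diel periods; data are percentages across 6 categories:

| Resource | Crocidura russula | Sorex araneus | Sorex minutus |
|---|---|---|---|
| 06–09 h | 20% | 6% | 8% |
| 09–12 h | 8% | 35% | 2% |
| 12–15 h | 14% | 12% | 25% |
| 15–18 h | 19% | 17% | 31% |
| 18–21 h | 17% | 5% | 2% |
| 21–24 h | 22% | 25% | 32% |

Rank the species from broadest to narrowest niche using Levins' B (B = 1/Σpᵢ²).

Convert percentages to proportions (divide by 100).
Σp_russᵢ² = 0.20² + 0.08² + 0.14² + 0.19² + 0.17² + 0.22² = 0.0400 + 0.0064 + 0.0196 + 0.0361 + 0.0289 + 0.0484 = 0.1794
B_russ = 1 / 0.1794 = 5.5741
Σp_aranᵢ² = 0.06² + 0.35² + 0.12² + 0.17² + 0.05² + 0.25² = 0.0036 + 0.1225 + 0.0144 + 0.0289 + 0.0025 + 0.0625 = 0.2344
B_aran = 1 / 0.2344 = 4.2662
Σp_minuᵢ² = 0.08² + 0.02² + 0.25² + 0.31² + 0.02² + 0.32² = 0.0064 + 0.0004 + 0.0625 + 0.0961 + 0.0004 + 0.1024 = 0.2682
B_minu = 1 / 0.2682 = 3.7286
Ranking by B (broadest → narrowest): Crocidura russula (5.57) > Sorex araneus (4.27) > Sorex minutus (3.73)

Crocidura russula > Sorex araneus > Sorex minutus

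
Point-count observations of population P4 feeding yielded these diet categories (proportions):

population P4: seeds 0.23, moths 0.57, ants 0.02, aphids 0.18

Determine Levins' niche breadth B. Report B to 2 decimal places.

2.44

Σpᵢ² = 0.23² + 0.57² + 0.02² + 0.18² = 0.0529 + 0.3249 + 0.0004 + 0.0324 = 0.4106
B = 1 / 0.4106 = 2.4355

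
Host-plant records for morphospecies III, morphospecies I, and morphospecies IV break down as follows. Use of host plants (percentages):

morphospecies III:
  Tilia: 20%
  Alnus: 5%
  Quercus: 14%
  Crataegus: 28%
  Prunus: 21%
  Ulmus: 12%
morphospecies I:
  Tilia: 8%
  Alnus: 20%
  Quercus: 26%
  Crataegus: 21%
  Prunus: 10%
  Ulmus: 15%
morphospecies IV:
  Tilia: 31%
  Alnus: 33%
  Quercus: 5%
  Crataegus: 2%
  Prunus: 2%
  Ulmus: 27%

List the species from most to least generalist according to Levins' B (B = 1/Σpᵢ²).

Convert percentages to proportions (divide by 100).
Σp_IIIᵢ² = 0.20² + 0.05² + 0.14² + 0.28² + 0.21² + 0.12² = 0.0400 + 0.0025 + 0.0196 + 0.0784 + 0.0441 + 0.0144 = 0.1990
B_III = 1 / 0.1990 = 5.0251
Σp_Iᵢ² = 0.08² + 0.20² + 0.26² + 0.21² + 0.10² + 0.15² = 0.0064 + 0.0400 + 0.0676 + 0.0441 + 0.0100 + 0.0225 = 0.1906
B_I = 1 / 0.1906 = 5.2466
Σp_IVᵢ² = 0.31² + 0.33² + 0.05² + 0.02² + 0.02² + 0.27² = 0.0961 + 0.1089 + 0.0025 + 0.0004 + 0.0004 + 0.0729 = 0.2812
B_IV = 1 / 0.2812 = 3.5562
Ranking by B (broadest → narrowest): morphospecies I (5.25) > morphospecies III (5.03) > morphospecies IV (3.56)

morphospecies I > morphospecies III > morphospecies IV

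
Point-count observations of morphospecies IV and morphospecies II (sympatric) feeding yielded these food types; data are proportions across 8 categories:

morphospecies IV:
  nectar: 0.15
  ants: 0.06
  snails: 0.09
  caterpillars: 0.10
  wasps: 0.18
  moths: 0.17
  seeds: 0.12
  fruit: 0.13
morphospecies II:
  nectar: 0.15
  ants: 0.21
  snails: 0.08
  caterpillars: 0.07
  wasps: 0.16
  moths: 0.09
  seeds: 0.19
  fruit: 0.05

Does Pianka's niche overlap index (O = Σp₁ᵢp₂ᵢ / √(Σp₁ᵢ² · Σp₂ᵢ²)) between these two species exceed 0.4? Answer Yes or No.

Σ p₁ᵢp₂ᵢ = 0.0225 + 0.0126 + 0.0072 + 0.0070 + 0.0288 + 0.0153 + 0.0228 + 0.0065 = 0.1227
Σp_1ᵢ² = 0.15² + 0.06² + 0.09² + 0.10² + 0.18² + 0.17² + 0.12² + 0.13² = 0.0225 + 0.0036 + 0.0081 + 0.0100 + 0.0324 + 0.0289 + 0.0144 + 0.0169 = 0.1368
Σp_2ᵢ² = 0.15² + 0.21² + 0.08² + 0.07² + 0.16² + 0.09² + 0.19² + 0.05² = 0.0225 + 0.0441 + 0.0064 + 0.0049 + 0.0256 + 0.0081 + 0.0361 + 0.0025 = 0.1502
O = 0.1227 / √(0.1368 × 0.1502) = 0.1227 / 0.14334 = 0.8560
O = 0.8560 > 0.4 → Yes.

Yes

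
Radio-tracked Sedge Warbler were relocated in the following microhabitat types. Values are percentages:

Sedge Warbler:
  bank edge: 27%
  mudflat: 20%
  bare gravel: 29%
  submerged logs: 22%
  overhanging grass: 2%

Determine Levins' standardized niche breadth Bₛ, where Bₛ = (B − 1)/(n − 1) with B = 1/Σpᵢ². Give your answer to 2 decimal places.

0.77

Convert percentages to proportions (divide by 100).
Σpᵢ² = 0.27² + 0.20² + 0.29² + 0.22² + 0.02² = 0.0729 + 0.0400 + 0.0841 + 0.0484 + 0.0004 = 0.2458
B = 1 / 0.2458 = 4.0683
Bₛ = (B − 1)/(n − 1) = (4.0683 − 1)/(5 − 1) = 3.0683/4 = 0.7671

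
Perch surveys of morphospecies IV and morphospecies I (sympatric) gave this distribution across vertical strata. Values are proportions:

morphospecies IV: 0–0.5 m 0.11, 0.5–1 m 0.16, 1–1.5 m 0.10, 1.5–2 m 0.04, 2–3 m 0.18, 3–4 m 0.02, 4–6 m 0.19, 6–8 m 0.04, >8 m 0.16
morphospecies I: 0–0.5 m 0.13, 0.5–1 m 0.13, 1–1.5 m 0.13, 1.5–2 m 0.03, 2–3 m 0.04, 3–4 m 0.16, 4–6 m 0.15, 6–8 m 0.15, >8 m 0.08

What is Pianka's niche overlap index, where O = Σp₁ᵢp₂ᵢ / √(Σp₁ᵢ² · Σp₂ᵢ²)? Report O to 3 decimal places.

Σ p₁ᵢp₂ᵢ = 0.0143 + 0.0208 + 0.0130 + 0.0012 + 0.0072 + 0.0032 + 0.0285 + 0.0060 + 0.0128 = 0.1070
Σp_1ᵢ² = 0.11² + 0.16² + 0.10² + 0.04² + 0.18² + 0.02² + 0.19² + 0.04² + 0.16² = 0.0121 + 0.0256 + 0.0100 + 0.0016 + 0.0324 + 0.0004 + 0.0361 + 0.0016 + 0.0256 = 0.1454
Σp_2ᵢ² = 0.13² + 0.13² + 0.13² + 0.03² + 0.04² + 0.16² + 0.15² + 0.15² + 0.08² = 0.0169 + 0.0169 + 0.0169 + 0.0009 + 0.0016 + 0.0256 + 0.0225 + 0.0225 + 0.0064 = 0.1302
O = 0.1070 / √(0.1454 × 0.1302) = 0.1070 / 0.137590 = 0.77767

0.778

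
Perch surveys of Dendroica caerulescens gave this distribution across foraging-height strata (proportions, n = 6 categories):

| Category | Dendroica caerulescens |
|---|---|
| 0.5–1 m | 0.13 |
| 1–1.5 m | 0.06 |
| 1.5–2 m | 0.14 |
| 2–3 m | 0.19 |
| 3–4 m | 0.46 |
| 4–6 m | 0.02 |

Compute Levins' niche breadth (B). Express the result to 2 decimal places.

Σpᵢ² = 0.13² + 0.06² + 0.14² + 0.19² + 0.46² + 0.02² = 0.0169 + 0.0036 + 0.0196 + 0.0361 + 0.2116 + 0.0004 = 0.2882
B = 1 / 0.2882 = 3.4698

3.47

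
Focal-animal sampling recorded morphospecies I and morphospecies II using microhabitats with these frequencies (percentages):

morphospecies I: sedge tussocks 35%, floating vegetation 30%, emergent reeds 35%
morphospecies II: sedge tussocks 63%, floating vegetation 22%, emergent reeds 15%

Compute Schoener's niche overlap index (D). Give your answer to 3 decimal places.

0.720

Convert percentages to proportions (divide by 100).
Σ|p₁ᵢ − p₂ᵢ| = 0.28 + 0.08 + 0.20 = 0.56
D = 1 − ½ × 0.56 = 1 − 0.280 = 0.72000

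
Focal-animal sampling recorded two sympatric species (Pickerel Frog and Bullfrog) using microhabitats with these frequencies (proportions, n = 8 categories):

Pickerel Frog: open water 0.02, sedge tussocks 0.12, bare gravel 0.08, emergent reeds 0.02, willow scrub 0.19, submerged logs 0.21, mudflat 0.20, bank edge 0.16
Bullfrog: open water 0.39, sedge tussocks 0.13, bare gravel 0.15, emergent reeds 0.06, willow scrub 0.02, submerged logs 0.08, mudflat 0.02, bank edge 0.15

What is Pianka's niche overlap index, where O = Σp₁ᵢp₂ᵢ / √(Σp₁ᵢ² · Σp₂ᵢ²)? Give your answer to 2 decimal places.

0.44

Σ p₁ᵢp₂ᵢ = 0.0078 + 0.0156 + 0.0120 + 0.0012 + 0.0038 + 0.0168 + 0.0040 + 0.0240 = 0.0852
Σp_1ᵢ² = 0.02² + 0.12² + 0.08² + 0.02² + 0.19² + 0.21² + 0.20² + 0.16² = 0.0004 + 0.0144 + 0.0064 + 0.0004 + 0.0361 + 0.0441 + 0.0400 + 0.0256 = 0.1674
Σp_2ᵢ² = 0.39² + 0.13² + 0.15² + 0.06² + 0.02² + 0.08² + 0.02² + 0.15² = 0.1521 + 0.0169 + 0.0225 + 0.0036 + 0.0004 + 0.0064 + 0.0004 + 0.0225 = 0.2248
O = 0.0852 / √(0.1674 × 0.2248) = 0.0852 / 0.19399 = 0.4392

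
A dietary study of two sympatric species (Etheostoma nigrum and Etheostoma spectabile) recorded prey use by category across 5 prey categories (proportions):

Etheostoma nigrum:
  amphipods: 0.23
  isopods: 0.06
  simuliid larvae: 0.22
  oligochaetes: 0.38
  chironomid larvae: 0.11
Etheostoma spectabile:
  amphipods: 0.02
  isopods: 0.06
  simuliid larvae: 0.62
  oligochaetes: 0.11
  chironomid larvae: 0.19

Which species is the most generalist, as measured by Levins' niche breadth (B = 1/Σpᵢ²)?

Etheostoma nigrum

Σp_nigrᵢ² = 0.23² + 0.06² + 0.22² + 0.38² + 0.11² = 0.0529 + 0.0036 + 0.0484 + 0.1444 + 0.0121 = 0.2614
B_nigr = 1 / 0.2614 = 3.8256
Σp_specᵢ² = 0.02² + 0.06² + 0.62² + 0.11² + 0.19² = 0.0004 + 0.0036 + 0.3844 + 0.0121 + 0.0361 = 0.4366
B_spec = 1 / 0.4366 = 2.2904
Highest B → broadest niche (most generalist): Etheostoma nigrum (B = 3.83).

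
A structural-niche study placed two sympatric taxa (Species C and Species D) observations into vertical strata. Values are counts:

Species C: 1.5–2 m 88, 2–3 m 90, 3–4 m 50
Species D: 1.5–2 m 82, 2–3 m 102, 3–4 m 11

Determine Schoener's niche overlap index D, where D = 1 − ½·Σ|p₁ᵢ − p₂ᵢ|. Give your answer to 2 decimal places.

Proportions for Species C (n=228): 88/228=0.3860, 90/228=0.3947, 50/228=0.2193
Proportions for Species D (n=195): 82/195=0.4205, 102/195=0.5231, 11/195=0.0564
Σ|p₁ᵢ − p₂ᵢ| = 0.0345 + 0.1284 + 0.1629 = 0.3258
D = 1 − ½ × 0.3258 = 1 − 0.16290 = 0.83710

0.84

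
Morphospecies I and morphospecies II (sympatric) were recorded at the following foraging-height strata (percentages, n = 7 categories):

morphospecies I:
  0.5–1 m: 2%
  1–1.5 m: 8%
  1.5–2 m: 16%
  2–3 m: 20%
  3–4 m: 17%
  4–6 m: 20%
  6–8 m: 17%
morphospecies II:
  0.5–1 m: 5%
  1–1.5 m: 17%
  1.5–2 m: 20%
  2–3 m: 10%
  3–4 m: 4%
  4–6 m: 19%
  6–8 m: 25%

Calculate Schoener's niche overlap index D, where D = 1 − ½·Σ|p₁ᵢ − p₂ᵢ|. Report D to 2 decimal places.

Convert percentages to proportions (divide by 100).
Σ|p₁ᵢ − p₂ᵢ| = 0.03 + 0.09 + 0.04 + 0.10 + 0.13 + 0.01 + 0.08 = 0.48
D = 1 − ½ × 0.48 = 1 − 0.240 = 0.7600

0.76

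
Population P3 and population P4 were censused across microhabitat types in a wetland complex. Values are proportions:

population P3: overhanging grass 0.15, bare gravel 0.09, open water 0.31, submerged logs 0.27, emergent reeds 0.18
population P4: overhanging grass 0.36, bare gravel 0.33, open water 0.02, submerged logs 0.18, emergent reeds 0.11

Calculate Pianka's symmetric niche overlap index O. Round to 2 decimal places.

Σ p₁ᵢp₂ᵢ = 0.0540 + 0.0297 + 0.0062 + 0.0486 + 0.0198 = 0.1583
Σp_1ᵢ² = 0.15² + 0.09² + 0.31² + 0.27² + 0.18² = 0.0225 + 0.0081 + 0.0961 + 0.0729 + 0.0324 = 0.2320
Σp_2ᵢ² = 0.36² + 0.33² + 0.02² + 0.18² + 0.11² = 0.1296 + 0.1089 + 0.0004 + 0.0324 + 0.0121 = 0.2834
O = 0.1583 / √(0.2320 × 0.2834) = 0.1583 / 0.25642 = 0.6173

0.62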